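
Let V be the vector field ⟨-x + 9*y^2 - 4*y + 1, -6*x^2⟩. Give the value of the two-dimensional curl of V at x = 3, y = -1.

∂V₂/∂x = -12*x
∂V₁/∂y = 18*y - 4
Scalar curl = -12*x - 18*y + 4
At (3, -1): -14.

-14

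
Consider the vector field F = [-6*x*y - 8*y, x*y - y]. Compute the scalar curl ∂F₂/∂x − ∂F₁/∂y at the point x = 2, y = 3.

∂F₂/∂x = y
∂F₁/∂y = -6*x - 8
Scalar curl = 6*x + y + 8
At (2, 3): 23.

23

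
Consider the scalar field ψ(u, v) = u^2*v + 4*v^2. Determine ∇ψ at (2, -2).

(-8, -12)

∂ψ/∂u = 2*u*v
∂ψ/∂v = u^2 + 8*v
∇ψ = (2*u*v, u^2 + 8*v)
At (2, -2): (-8, -12).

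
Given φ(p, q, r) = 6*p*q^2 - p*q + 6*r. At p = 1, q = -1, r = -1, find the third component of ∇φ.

6

(∇φ)_3 = ∂φ/∂r = 6
At (1, -1, -1): 6.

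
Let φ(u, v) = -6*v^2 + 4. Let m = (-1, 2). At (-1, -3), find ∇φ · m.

72

∂φ/∂u = 0
∂φ/∂v = -12*v
∇φ at (-1, -3) = (0, 36)
∇φ · m = (0)(-1) + (36)(2) = 72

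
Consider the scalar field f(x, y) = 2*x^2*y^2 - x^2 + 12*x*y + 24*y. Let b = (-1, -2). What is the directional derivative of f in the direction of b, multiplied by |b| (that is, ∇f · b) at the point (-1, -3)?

70

∂f/∂x = 4*x*y^2 - 2*x + 12*y
∂f/∂y = 4*x^2*y + 12*x + 24
∇f at (-1, -3) = (-70, 0)
∇f · b = (-70)(-1) + (0)(-2) = 70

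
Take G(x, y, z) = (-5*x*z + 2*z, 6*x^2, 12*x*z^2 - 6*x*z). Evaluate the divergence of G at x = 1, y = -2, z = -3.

∂G₁/∂x = -5*z
∂G₂/∂y = 0
∂G₃/∂z = 24*x*z - 6*x
∇·G = 24*x*z - 6*x - 5*z
At (1, -2, -3): -63.

-63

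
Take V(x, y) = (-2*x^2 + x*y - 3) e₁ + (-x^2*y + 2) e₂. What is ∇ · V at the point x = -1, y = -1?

∂V₁/∂x = -4*x + y
∂V₂/∂y = -x^2
∇·V = -x^2 - 4*x + y
At (-1, -1): 2.

2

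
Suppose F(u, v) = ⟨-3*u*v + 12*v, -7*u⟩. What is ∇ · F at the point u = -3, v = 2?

∂F₁/∂u = -3*v
∂F₂/∂v = 0
∇·F = -3*v
At (-3, 2): -6.

-6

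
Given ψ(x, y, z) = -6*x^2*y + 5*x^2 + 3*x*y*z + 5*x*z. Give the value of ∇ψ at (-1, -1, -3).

∂ψ/∂x = -12*x*y + 10*x + 3*y*z + 5*z
∂ψ/∂y = -6*x^2 + 3*x*z
∂ψ/∂z = 3*x*y + 5*x
∇ψ = (-12*x*y + 10*x + 3*y*z + 5*z, -6*x^2 + 3*x*z, 3*x*y + 5*x)
At (-1, -1, -3): (-28, 3, -2).

(-28, 3, -2)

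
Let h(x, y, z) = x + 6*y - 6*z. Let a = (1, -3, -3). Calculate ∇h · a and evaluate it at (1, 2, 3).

1

∂h/∂x = 1
∂h/∂y = 6
∂h/∂z = -6
∇h at (1, 2, 3) = (1, 6, -6)
∇h · a = (1)(1) + (6)(-3) + (-6)(-3) = 1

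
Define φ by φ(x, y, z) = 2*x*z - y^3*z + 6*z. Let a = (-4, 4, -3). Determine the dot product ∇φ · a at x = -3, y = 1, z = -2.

∂φ/∂x = 2*z
∂φ/∂y = -3*y^2*z
∂φ/∂z = 2*x - y^3 + 6
∇φ at (-3, 1, -2) = (-4, 6, -1)
∇φ · a = (-4)(-4) + (6)(4) + (-1)(-3) = 43

43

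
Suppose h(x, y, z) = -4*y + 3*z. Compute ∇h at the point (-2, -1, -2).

∂h/∂x = 0
∂h/∂y = -4
∂h/∂z = 3
∇h = (0, -4, 3)
At (-2, -1, -2): (0, -4, 3).

(0, -4, 3)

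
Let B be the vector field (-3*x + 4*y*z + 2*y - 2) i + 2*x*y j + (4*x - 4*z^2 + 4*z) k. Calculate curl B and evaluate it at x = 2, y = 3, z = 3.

(∇×B)₁ = ∂B₃/∂y − ∂B₂/∂z = 0
(∇×B)₂ = ∂B₁/∂z − ∂B₃/∂x = 4*y - 4
(∇×B)₃ = ∂B₂/∂x − ∂B₁/∂y = 2*y - 4*z - 2
∇×B = (0, 4*y - 4, 2*y - 4*z - 2)
At (2, 3, 3): (0, 8, -8).

(0, 8, -8)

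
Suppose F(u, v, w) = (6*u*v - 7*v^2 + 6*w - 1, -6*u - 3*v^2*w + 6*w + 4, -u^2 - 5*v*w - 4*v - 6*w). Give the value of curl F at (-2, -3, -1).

(∇×F)₁ = ∂F₃/∂v − ∂F₂/∂w = 3*v^2 - 5*w - 10
(∇×F)₂ = ∂F₁/∂w − ∂F₃/∂u = 2*u + 6
(∇×F)₃ = ∂F₂/∂u − ∂F₁/∂v = -6*u + 14*v - 6
∇×F = (3*v^2 - 5*w - 10, 2*u + 6, -6*u + 14*v - 6)
At (-2, -3, -1): (22, 2, -36).

(22, 2, -36)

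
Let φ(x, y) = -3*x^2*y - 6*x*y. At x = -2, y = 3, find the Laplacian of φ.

-18

∂²φ/∂x² = -6*y
∂²φ/∂y² = 0
∇²φ = -6*y
At (-2, 3): -18.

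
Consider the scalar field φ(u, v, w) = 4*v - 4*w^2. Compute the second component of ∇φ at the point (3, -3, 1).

4

(∇φ)_2 = ∂φ/∂v = 4
At (3, -3, 1): 4.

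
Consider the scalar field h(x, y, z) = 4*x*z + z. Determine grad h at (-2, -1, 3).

(12, 0, -7)

∂h/∂x = 4*z
∂h/∂y = 0
∂h/∂z = 4*x + 1
∇h = (4*z, 0, 4*x + 1)
At (-2, -1, 3): (12, 0, -7).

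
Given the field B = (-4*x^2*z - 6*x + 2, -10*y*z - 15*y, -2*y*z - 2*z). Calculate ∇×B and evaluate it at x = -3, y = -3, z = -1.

(∇×B)₁ = ∂B₃/∂y − ∂B₂/∂z = 10*y - 2*z
(∇×B)₂ = ∂B₁/∂z − ∂B₃/∂x = -4*x^2
(∇×B)₃ = ∂B₂/∂x − ∂B₁/∂y = 0
∇×B = (10*y - 2*z, -4*x^2, 0)
At (-3, -3, -1): (-28, -36, 0).

(-28, -36, 0)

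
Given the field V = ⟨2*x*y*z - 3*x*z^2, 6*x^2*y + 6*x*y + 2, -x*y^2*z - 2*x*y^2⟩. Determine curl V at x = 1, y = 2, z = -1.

(-4, 14, 38)

(∇×V)₁ = ∂V₃/∂y − ∂V₂/∂z = -2*x*y*z - 4*x*y
(∇×V)₂ = ∂V₁/∂z − ∂V₃/∂x = 2*x*y - 6*x*z + y^2*z + 2*y^2
(∇×V)₃ = ∂V₂/∂x − ∂V₁/∂y = 12*x*y - 2*x*z + 6*y
∇×V = (-2*x*y*z - 4*x*y, 2*x*y - 6*x*z + y^2*z + 2*y^2, 12*x*y - 2*x*z + 6*y)
At (1, 2, -1): (-4, 14, 38).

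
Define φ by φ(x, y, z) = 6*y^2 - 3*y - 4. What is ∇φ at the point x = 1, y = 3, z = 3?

(0, 33, 0)

∂φ/∂x = 0
∂φ/∂y = 12*y - 3
∂φ/∂z = 0
∇φ = (0, 12*y - 3, 0)
At (1, 3, 3): (0, 33, 0).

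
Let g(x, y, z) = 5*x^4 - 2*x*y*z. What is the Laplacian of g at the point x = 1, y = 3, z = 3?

60

∂²g/∂x² = 60*x^2
∂²g/∂y² = 0
∂²g/∂z² = 0
∇²g = 60*x^2
At (1, 3, 3): 60.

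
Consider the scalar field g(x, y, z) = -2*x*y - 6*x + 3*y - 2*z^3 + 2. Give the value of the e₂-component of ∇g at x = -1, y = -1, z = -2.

(∇g)_2 = ∂g/∂y = -2*x + 3
At (-1, -1, -2): 5.

5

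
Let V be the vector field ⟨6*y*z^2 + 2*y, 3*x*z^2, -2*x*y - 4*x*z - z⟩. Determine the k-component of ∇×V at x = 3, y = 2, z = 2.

(∇×V)_3 = ∂V₂/∂x − ∂V₁/∂y
= 3*z^2 − (6*z^2 + 2)
= -3*z^2 - 2
At (3, 2, 2): -14.

-14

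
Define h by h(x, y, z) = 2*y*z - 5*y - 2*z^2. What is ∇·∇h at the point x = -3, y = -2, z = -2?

-4

∂²h/∂x² = 0
∂²h/∂y² = 0
∂²h/∂z² = -4
∇²h = -4
At (-3, -2, -2): -4.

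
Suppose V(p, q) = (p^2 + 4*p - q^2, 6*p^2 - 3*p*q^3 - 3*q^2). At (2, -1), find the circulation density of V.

∂V₂/∂p = 12*p - 3*q^3
∂V₁/∂q = -2*q
Scalar curl = 12*p - 3*q^3 + 2*q
At (2, -1): 25.

25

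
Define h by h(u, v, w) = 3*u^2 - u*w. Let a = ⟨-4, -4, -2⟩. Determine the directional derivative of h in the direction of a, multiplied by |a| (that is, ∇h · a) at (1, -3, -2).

∂h/∂u = 6*u - w
∂h/∂v = 0
∂h/∂w = -u
∇h at (1, -3, -2) = (8, 0, -1)
∇h · a = (8)(-4) + (0)(-4) + (-1)(-2) = -30

-30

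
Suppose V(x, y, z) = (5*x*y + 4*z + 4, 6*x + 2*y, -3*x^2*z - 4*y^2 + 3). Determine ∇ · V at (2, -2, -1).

-20

∂V₁/∂x = 5*y
∂V₂/∂y = 2
∂V₃/∂z = -3*x^2
∇·V = -3*x^2 + 5*y + 2
At (2, -2, -1): -20.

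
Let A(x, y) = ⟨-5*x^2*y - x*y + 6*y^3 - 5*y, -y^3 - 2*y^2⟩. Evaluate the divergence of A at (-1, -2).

-22

∂A₁/∂x = -10*x*y - y
∂A₂/∂y = -3*y^2 - 4*y
∇·A = -10*x*y - 3*y^2 - 5*y
At (-1, -2): -22.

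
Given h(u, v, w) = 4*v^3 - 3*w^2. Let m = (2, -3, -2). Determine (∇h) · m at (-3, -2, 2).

-120

∂h/∂u = 0
∂h/∂v = 12*v^2
∂h/∂w = -6*w
∇h at (-3, -2, 2) = (0, 48, -12)
∇h · m = (0)(2) + (48)(-3) + (-12)(-2) = -120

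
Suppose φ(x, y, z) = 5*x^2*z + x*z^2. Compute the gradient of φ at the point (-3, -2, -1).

∂φ/∂x = 10*x*z + z^2
∂φ/∂y = 0
∂φ/∂z = 5*x^2 + 2*x*z
∇φ = (10*x*z + z^2, 0, 5*x^2 + 2*x*z)
At (-3, -2, -1): (31, 0, 51).

(31, 0, 51)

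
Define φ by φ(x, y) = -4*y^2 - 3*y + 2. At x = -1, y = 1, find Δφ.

-8

∂²φ/∂x² = 0
∂²φ/∂y² = -8
∇²φ = -8
At (-1, 1): -8.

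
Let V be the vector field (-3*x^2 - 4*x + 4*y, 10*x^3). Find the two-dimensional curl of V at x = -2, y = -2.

116

∂V₂/∂x = 30*x^2
∂V₁/∂y = 4
Scalar curl = 30*x^2 - 4
At (-2, -2): 116.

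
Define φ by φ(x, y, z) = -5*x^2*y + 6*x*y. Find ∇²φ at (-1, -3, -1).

∂²φ/∂x² = -10*y
∂²φ/∂y² = 0
∂²φ/∂z² = 0
∇²φ = -10*y
At (-1, -3, -1): 30.

30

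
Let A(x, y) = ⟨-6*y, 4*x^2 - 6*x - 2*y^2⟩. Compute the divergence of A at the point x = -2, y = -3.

12

∂A₁/∂x = 0
∂A₂/∂y = -4*y
∇·A = -4*y
At (-2, -3): 12.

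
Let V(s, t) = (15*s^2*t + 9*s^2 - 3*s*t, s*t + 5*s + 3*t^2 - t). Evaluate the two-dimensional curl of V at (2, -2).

-51

∂V₂/∂s = t + 5
∂V₁/∂t = 15*s^2 - 3*s
Scalar curl = -15*s^2 + 3*s + t + 5
At (2, -2): -51.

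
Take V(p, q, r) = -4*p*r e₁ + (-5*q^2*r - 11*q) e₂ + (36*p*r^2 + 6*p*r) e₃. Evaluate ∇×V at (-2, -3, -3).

(45, -298, 0)

(∇×V)₁ = ∂V₃/∂q − ∂V₂/∂r = 5*q^2
(∇×V)₂ = ∂V₁/∂r − ∂V₃/∂p = -4*p - 36*r^2 - 6*r
(∇×V)₃ = ∂V₂/∂p − ∂V₁/∂q = 0
∇×V = (5*q^2, -4*p - 36*r^2 - 6*r, 0)
At (-2, -3, -3): (45, -298, 0).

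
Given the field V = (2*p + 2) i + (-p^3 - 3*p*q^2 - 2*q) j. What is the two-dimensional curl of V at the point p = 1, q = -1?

-6

∂V₂/∂p = -3*p^2 - 3*q^2
∂V₁/∂q = 0
Scalar curl = -3*p^2 - 3*q^2
At (1, -1): -6.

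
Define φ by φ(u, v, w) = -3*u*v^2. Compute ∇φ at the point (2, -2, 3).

(-12, 24, 0)

∂φ/∂u = -3*v^2
∂φ/∂v = -6*u*v
∂φ/∂w = 0
∇φ = (-3*v^2, -6*u*v, 0)
At (2, -2, 3): (-12, 24, 0).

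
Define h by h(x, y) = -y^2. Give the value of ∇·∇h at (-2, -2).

-2

∂²h/∂x² = 0
∂²h/∂y² = -2
∇²h = -2
At (-2, -2): -2.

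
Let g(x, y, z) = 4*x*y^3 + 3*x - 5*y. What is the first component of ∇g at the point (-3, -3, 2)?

(∇g)_1 = ∂g/∂x = 4*y^3 + 3
At (-3, -3, 2): -105.

-105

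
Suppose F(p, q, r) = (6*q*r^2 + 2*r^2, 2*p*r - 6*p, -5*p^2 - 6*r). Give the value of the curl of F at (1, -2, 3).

(∇×F)₁ = ∂F₃/∂q − ∂F₂/∂r = -2*p
(∇×F)₂ = ∂F₁/∂r − ∂F₃/∂p = 10*p + 12*q*r + 4*r
(∇×F)₃ = ∂F₂/∂p − ∂F₁/∂q = -6*r^2 + 2*r - 6
∇×F = (-2*p, 10*p + 12*q*r + 4*r, -6*r^2 + 2*r - 6)
At (1, -2, 3): (-2, -50, -54).

(-2, -50, -54)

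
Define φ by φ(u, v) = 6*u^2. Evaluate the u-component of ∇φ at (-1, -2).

(∇φ)_1 = ∂φ/∂u = 12*u
At (-1, -2): -12.

-12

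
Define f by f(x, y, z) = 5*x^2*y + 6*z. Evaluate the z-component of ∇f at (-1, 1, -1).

(∇f)_3 = ∂f/∂z = 6
At (-1, 1, -1): 6.

6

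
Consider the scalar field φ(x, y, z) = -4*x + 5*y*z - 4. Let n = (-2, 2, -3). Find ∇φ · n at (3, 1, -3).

∂φ/∂x = -4
∂φ/∂y = 5*z
∂φ/∂z = 5*y
∇φ at (3, 1, -3) = (-4, -15, 5)
∇φ · n = (-4)(-2) + (-15)(2) + (5)(-3) = -37

-37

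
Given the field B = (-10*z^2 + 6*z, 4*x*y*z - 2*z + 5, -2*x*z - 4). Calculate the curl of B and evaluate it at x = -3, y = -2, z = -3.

(∇×B)₁ = ∂B₃/∂y − ∂B₂/∂z = -4*x*y + 2
(∇×B)₂ = ∂B₁/∂z − ∂B₃/∂x = -18*z + 6
(∇×B)₃ = ∂B₂/∂x − ∂B₁/∂y = 4*y*z
∇×B = (-4*x*y + 2, -18*z + 6, 4*y*z)
At (-3, -2, -3): (-22, 60, 24).

(-22, 60, 24)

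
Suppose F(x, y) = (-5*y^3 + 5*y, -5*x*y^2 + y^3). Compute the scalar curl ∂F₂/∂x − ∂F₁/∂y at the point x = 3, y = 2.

∂F₂/∂x = -5*y^2
∂F₁/∂y = -15*y^2 + 5
Scalar curl = 10*y^2 - 5
At (3, 2): 35.

35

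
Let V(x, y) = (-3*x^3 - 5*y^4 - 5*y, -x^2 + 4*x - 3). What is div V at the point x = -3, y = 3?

∂V₁/∂x = -9*x^2
∂V₂/∂y = 0
∇·V = -9*x^2
At (-3, 3): -81.

-81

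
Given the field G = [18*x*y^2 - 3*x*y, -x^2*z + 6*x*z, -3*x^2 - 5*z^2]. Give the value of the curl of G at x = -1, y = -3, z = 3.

(7, -6, -87)

(∇×G)₁ = ∂G₃/∂y − ∂G₂/∂z = x^2 - 6*x
(∇×G)₂ = ∂G₁/∂z − ∂G₃/∂x = 6*x
(∇×G)₃ = ∂G₂/∂x − ∂G₁/∂y = -36*x*y - 2*x*z + 3*x + 6*z
∇×G = (x^2 - 6*x, 6*x, -36*x*y - 2*x*z + 3*x + 6*z)
At (-1, -3, 3): (7, -6, -87).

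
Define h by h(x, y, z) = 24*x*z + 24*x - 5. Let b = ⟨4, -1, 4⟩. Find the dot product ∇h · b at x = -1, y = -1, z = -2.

∂h/∂x = 24*z + 24
∂h/∂y = 0
∂h/∂z = 24*x
∇h at (-1, -1, -2) = (-24, 0, -24)
∇h · b = (-24)(4) + (0)(-1) + (-24)(4) = -192

-192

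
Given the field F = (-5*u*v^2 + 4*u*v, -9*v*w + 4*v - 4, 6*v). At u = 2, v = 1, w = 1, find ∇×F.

(∇×F)₁ = ∂F₃/∂v − ∂F₂/∂w = 9*v + 6
(∇×F)₂ = ∂F₁/∂w − ∂F₃/∂u = 0
(∇×F)₃ = ∂F₂/∂u − ∂F₁/∂v = 10*u*v - 4*u
∇×F = (9*v + 6, 0, 10*u*v - 4*u)
At (2, 1, 1): (15, 0, 12).

(15, 0, 12)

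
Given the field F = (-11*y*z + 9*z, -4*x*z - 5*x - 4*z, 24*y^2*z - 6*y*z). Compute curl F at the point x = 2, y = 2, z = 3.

(∇×F)₁ = ∂F₃/∂y − ∂F₂/∂z = 4*x + 48*y*z - 6*z + 4
(∇×F)₂ = ∂F₁/∂z − ∂F₃/∂x = -11*y + 9
(∇×F)₃ = ∂F₂/∂x − ∂F₁/∂y = 7*z - 5
∇×F = (4*x + 48*y*z - 6*z + 4, -11*y + 9, 7*z - 5)
At (2, 2, 3): (282, -13, 16).

(282, -13, 16)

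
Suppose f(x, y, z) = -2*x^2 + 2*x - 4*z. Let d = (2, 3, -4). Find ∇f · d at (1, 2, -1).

∂f/∂x = -4*x + 2
∂f/∂y = 0
∂f/∂z = -4
∇f at (1, 2, -1) = (-2, 0, -4)
∇f · d = (-2)(2) + (0)(3) + (-4)(-4) = 12

12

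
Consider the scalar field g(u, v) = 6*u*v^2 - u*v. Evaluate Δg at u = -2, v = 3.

∂²g/∂u² = 0
∂²g/∂v² = 12*u
∇²g = 12*u
At (-2, 3): -24.

-24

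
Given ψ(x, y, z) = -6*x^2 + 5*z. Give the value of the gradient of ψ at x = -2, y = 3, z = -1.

∂ψ/∂x = -12*x
∂ψ/∂y = 0
∂ψ/∂z = 5
∇ψ = (-12*x, 0, 5)
At (-2, 3, -1): (24, 0, 5).

(24, 0, 5)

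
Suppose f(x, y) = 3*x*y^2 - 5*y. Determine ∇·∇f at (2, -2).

∂²f/∂x² = 0
∂²f/∂y² = 6*x
∇²f = 6*x
At (2, -2): 12.

12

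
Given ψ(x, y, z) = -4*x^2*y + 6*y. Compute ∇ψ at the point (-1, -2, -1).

(-16, 2, 0)

∂ψ/∂x = -8*x*y
∂ψ/∂y = -4*x^2 + 6
∂ψ/∂z = 0
∇ψ = (-8*x*y, -4*x^2 + 6, 0)
At (-1, -2, -1): (-16, 2, 0).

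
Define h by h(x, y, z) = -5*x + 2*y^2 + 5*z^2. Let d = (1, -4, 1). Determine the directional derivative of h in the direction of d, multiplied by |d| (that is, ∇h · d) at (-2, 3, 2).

-33

∂h/∂x = -5
∂h/∂y = 4*y
∂h/∂z = 10*z
∇h at (-2, 3, 2) = (-5, 12, 20)
∇h · d = (-5)(1) + (12)(-4) + (20)(1) = -33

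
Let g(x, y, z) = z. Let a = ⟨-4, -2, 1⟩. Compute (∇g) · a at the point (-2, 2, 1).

∂g/∂x = 0
∂g/∂y = 0
∂g/∂z = 1
∇g at (-2, 2, 1) = (0, 0, 1)
∇g · a = (0)(-4) + (0)(-2) + (1)(1) = 1

1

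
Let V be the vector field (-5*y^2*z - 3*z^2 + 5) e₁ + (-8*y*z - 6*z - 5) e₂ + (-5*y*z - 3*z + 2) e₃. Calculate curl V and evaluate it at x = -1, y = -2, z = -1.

(∇×V)₁ = ∂V₃/∂y − ∂V₂/∂z = 8*y - 5*z + 6
(∇×V)₂ = ∂V₁/∂z − ∂V₃/∂x = -5*y^2 - 6*z
(∇×V)₃ = ∂V₂/∂x − ∂V₁/∂y = 10*y*z
∇×V = (8*y - 5*z + 6, -5*y^2 - 6*z, 10*y*z)
At (-1, -2, -1): (-5, -14, 20).

(-5, -14, 20)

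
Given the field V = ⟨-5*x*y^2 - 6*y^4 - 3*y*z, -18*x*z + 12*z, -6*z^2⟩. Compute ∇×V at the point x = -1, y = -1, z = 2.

(∇×V)₁ = ∂V₃/∂y − ∂V₂/∂z = 18*x - 12
(∇×V)₂ = ∂V₁/∂z − ∂V₃/∂x = -3*y
(∇×V)₃ = ∂V₂/∂x − ∂V₁/∂y = 10*x*y + 24*y^3 - 15*z
∇×V = (18*x - 12, -3*y, 10*x*y + 24*y^3 - 15*z)
At (-1, -1, 2): (-30, 3, -44).

(-30, 3, -44)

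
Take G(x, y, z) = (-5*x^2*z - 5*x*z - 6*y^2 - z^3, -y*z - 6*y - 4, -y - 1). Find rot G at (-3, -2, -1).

(-3, -33, -24)

(∇×G)₁ = ∂G₃/∂y − ∂G₂/∂z = y - 1
(∇×G)₂ = ∂G₁/∂z − ∂G₃/∂x = -5*x^2 - 5*x - 3*z^2
(∇×G)₃ = ∂G₂/∂x − ∂G₁/∂y = 12*y
∇×G = (y - 1, -5*x^2 - 5*x - 3*z^2, 12*y)
At (-3, -2, -1): (-3, -33, -24).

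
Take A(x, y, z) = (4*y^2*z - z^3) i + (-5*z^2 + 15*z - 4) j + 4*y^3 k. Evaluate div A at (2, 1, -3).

∂A₁/∂x = 0
∂A₂/∂y = 0
∂A₃/∂z = 0
∇·A = 0
At (2, 1, -3): 0.

0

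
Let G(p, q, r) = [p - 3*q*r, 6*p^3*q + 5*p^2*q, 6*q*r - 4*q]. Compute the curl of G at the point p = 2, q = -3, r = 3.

(∇×G)₁ = ∂G₃/∂q − ∂G₂/∂r = 6*r - 4
(∇×G)₂ = ∂G₁/∂r − ∂G₃/∂p = -3*q
(∇×G)₃ = ∂G₂/∂p − ∂G₁/∂q = 18*p^2*q + 10*p*q + 3*r
∇×G = (6*r - 4, -3*q, 18*p^2*q + 10*p*q + 3*r)
At (2, -3, 3): (14, 9, -267).

(14, 9, -267)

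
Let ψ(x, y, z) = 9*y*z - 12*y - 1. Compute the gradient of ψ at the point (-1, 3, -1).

(0, -21, 27)

∂ψ/∂x = 0
∂ψ/∂y = 9*z - 12
∂ψ/∂z = 9*y
∇ψ = (0, 9*z - 12, 9*y)
At (-1, 3, -1): (0, -21, 27).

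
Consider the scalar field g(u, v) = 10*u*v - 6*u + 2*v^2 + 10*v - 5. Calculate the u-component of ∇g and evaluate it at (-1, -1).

-16

(∇g)_1 = ∂g/∂u = 10*v - 6
At (-1, -1): -16.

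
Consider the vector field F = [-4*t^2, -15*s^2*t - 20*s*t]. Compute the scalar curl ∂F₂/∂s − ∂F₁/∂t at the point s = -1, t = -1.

-18

∂F₂/∂s = -30*s*t - 20*t
∂F₁/∂t = -8*t
Scalar curl = -30*s*t - 12*t
At (-1, -1): -18.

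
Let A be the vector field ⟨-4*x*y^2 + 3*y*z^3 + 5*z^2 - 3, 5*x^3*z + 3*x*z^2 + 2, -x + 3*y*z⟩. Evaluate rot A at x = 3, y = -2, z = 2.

(∇×A)₁ = ∂A₃/∂y − ∂A₂/∂z = -5*x^3 - 6*x*z + 3*z
(∇×A)₂ = ∂A₁/∂z − ∂A₃/∂x = 9*y*z^2 + 10*z + 1
(∇×A)₃ = ∂A₂/∂x − ∂A₁/∂y = 15*x^2*z + 8*x*y - 3*z^3 + 3*z^2
∇×A = (-5*x^3 - 6*x*z + 3*z, 9*y*z^2 + 10*z + 1, 15*x^2*z + 8*x*y - 3*z^3 + 3*z^2)
At (3, -2, 2): (-165, -51, 210).

(-165, -51, 210)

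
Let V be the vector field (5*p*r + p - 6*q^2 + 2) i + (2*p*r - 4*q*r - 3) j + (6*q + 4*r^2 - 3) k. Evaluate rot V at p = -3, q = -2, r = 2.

(4, -15, -20)

(∇×V)₁ = ∂V₃/∂q − ∂V₂/∂r = -2*p + 4*q + 6
(∇×V)₂ = ∂V₁/∂r − ∂V₃/∂p = 5*p
(∇×V)₃ = ∂V₂/∂p − ∂V₁/∂q = 12*q + 2*r
∇×V = (-2*p + 4*q + 6, 5*p, 12*q + 2*r)
At (-3, -2, 2): (4, -15, -20).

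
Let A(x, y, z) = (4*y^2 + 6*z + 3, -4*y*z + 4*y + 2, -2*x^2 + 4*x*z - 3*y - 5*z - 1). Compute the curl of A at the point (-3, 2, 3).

(∇×A)₁ = ∂A₃/∂y − ∂A₂/∂z = 4*y - 3
(∇×A)₂ = ∂A₁/∂z − ∂A₃/∂x = 4*x - 4*z + 6
(∇×A)₃ = ∂A₂/∂x − ∂A₁/∂y = -8*y
∇×A = (4*y - 3, 4*x - 4*z + 6, -8*y)
At (-3, 2, 3): (5, -18, -16).

(5, -18, -16)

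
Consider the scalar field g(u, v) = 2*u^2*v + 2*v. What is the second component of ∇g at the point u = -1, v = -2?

(∇g)_2 = ∂g/∂v = 2*u^2 + 2
At (-1, -2): 4.

4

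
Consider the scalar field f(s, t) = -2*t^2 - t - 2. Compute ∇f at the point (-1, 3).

∂f/∂s = 0
∂f/∂t = -4*t - 1
∇f = (0, -4*t - 1)
At (-1, 3): (0, -13).

(0, -13)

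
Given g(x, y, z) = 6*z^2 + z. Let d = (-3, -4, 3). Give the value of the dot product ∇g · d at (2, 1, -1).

∂g/∂x = 0
∂g/∂y = 0
∂g/∂z = 12*z + 1
∇g at (2, 1, -1) = (0, 0, -11)
∇g · d = (0)(-3) + (0)(-4) + (-11)(3) = -33

-33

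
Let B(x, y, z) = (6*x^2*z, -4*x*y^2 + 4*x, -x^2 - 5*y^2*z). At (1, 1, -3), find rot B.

(30, 8, 0)

(∇×B)₁ = ∂B₃/∂y − ∂B₂/∂z = -10*y*z
(∇×B)₂ = ∂B₁/∂z − ∂B₃/∂x = 6*x^2 + 2*x
(∇×B)₃ = ∂B₂/∂x − ∂B₁/∂y = -4*y^2 + 4
∇×B = (-10*y*z, 6*x^2 + 2*x, -4*y^2 + 4)
At (1, 1, -3): (30, 8, 0).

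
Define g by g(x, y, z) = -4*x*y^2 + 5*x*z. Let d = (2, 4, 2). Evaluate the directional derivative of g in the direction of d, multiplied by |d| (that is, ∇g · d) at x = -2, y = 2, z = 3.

106

∂g/∂x = -4*y^2 + 5*z
∂g/∂y = -8*x*y
∂g/∂z = 5*x
∇g at (-2, 2, 3) = (-1, 32, -10)
∇g · d = (-1)(2) + (32)(4) + (-10)(2) = 106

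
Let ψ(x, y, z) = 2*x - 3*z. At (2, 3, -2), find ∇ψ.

(2, 0, -3)

∂ψ/∂x = 2
∂ψ/∂y = 0
∂ψ/∂z = -3
∇ψ = (2, 0, -3)
At (2, 3, -2): (2, 0, -3).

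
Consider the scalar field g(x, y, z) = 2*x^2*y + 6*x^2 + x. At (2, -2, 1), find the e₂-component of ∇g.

8

(∇g)_2 = ∂g/∂y = 2*x^2
At (2, -2, 1): 8.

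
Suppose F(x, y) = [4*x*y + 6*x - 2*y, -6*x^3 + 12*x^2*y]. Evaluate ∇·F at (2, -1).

50

∂F₁/∂x = 4*y + 6
∂F₂/∂y = 12*x^2
∇·F = 12*x^2 + 4*y + 6
At (2, -1): 50.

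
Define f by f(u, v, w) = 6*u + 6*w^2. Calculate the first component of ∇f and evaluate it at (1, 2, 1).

(∇f)_1 = ∂f/∂u = 6
At (1, 2, 1): 6.

6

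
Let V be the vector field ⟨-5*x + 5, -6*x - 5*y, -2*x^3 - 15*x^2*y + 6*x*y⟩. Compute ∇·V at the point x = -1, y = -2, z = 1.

∂V₁/∂x = -5
∂V₂/∂y = -5
∂V₃/∂z = 0
∇·V = -10
At (-1, -2, 1): -10.

-10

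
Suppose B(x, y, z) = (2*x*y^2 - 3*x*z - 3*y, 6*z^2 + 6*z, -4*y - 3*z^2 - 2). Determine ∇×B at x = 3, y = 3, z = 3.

(∇×B)₁ = ∂B₃/∂y − ∂B₂/∂z = -12*z - 10
(∇×B)₂ = ∂B₁/∂z − ∂B₃/∂x = -3*x
(∇×B)₃ = ∂B₂/∂x − ∂B₁/∂y = -4*x*y + 3
∇×B = (-12*z - 10, -3*x, -4*x*y + 3)
At (3, 3, 3): (-46, -9, -33).

(-46, -9, -33)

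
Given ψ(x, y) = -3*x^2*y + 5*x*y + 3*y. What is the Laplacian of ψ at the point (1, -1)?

∂²ψ/∂x² = -6*y
∂²ψ/∂y² = 0
∇²ψ = -6*y
At (1, -1): 6.

6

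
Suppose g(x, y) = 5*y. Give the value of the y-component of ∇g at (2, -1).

5

(∇g)_2 = ∂g/∂y = 5
At (2, -1): 5.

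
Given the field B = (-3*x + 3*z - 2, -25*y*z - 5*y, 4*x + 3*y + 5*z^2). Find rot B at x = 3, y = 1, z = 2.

(28, -1, 0)

(∇×B)₁ = ∂B₃/∂y − ∂B₂/∂z = 25*y + 3
(∇×B)₂ = ∂B₁/∂z − ∂B₃/∂x = -1
(∇×B)₃ = ∂B₂/∂x − ∂B₁/∂y = 0
∇×B = (25*y + 3, -1, 0)
At (3, 1, 2): (28, -1, 0).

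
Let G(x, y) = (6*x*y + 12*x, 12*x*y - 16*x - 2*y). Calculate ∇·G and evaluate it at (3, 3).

64

∂G₁/∂x = 6*y + 12
∂G₂/∂y = 12*x - 2
∇·G = 12*x + 6*y + 10
At (3, 3): 64.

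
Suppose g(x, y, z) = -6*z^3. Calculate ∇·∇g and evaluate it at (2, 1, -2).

72

∂²g/∂x² = 0
∂²g/∂y² = 0
∂²g/∂z² = -36*z
∇²g = -36*z
At (2, 1, -2): 72.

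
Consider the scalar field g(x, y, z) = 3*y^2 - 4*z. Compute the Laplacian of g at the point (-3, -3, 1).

6

∂²g/∂x² = 0
∂²g/∂y² = 6
∂²g/∂z² = 0
∇²g = 6
At (-3, -3, 1): 6.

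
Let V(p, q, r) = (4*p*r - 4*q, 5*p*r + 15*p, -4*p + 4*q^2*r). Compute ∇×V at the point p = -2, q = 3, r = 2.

(∇×V)₁ = ∂V₃/∂q − ∂V₂/∂r = -5*p + 8*q*r
(∇×V)₂ = ∂V₁/∂r − ∂V₃/∂p = 4*p + 4
(∇×V)₃ = ∂V₂/∂p − ∂V₁/∂q = 5*r + 19
∇×V = (-5*p + 8*q*r, 4*p + 4, 5*r + 19)
At (-2, 3, 2): (58, -4, 29).

(58, -4, 29)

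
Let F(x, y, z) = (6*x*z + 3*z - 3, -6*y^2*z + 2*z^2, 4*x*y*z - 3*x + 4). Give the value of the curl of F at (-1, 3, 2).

(38, -24, 0)

(∇×F)₁ = ∂F₃/∂y − ∂F₂/∂z = 4*x*z + 6*y^2 - 4*z
(∇×F)₂ = ∂F₁/∂z − ∂F₃/∂x = 6*x - 4*y*z + 6
(∇×F)₃ = ∂F₂/∂x − ∂F₁/∂y = 0
∇×F = (4*x*z + 6*y^2 - 4*z, 6*x - 4*y*z + 6, 0)
At (-1, 3, 2): (38, -24, 0).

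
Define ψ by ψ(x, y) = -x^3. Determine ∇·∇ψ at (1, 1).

∂²ψ/∂x² = -6*x
∂²ψ/∂y² = 0
∇²ψ = -6*x
At (1, 1): -6.

-6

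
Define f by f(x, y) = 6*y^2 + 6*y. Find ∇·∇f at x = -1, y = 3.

12

∂²f/∂x² = 0
∂²f/∂y² = 12
∇²f = 12
At (-1, 3): 12.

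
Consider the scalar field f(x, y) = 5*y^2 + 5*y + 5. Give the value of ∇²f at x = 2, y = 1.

∂²f/∂x² = 0
∂²f/∂y² = 10
∇²f = 10
At (2, 1): 10.

10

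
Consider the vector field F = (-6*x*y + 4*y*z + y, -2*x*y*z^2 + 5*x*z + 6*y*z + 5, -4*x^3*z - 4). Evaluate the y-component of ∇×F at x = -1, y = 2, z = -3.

-28

(∇×F)_2 = ∂F₁/∂z − ∂F₃/∂x
= 4*y − (-12*x^2*z)
= 12*x^2*z + 4*y
At (-1, 2, -3): -28.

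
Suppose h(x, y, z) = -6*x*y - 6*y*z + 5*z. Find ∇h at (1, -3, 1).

∂h/∂x = -6*y
∂h/∂y = -6*x - 6*z
∂h/∂z = -6*y + 5
∇h = (-6*y, -6*x - 6*z, -6*y + 5)
At (1, -3, 1): (18, -12, 23).

(18, -12, 23)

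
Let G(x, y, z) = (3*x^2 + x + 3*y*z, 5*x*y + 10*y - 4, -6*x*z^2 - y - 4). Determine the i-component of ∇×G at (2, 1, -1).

-1

(∇×G)_1 = ∂G₃/∂y − ∂G₂/∂z
= -1 − (0)
= -1
At (2, 1, -1): -1.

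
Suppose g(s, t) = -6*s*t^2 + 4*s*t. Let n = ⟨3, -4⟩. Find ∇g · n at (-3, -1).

162

∂g/∂s = -6*t^2 + 4*t
∂g/∂t = -12*s*t + 4*s
∇g at (-3, -1) = (-10, -48)
∇g · n = (-10)(3) + (-48)(-4) = 162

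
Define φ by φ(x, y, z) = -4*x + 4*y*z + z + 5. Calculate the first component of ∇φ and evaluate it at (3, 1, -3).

-4

(∇φ)_1 = ∂φ/∂x = -4
At (3, 1, -3): -4.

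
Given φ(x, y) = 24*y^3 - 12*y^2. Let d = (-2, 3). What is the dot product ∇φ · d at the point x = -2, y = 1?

∂φ/∂x = 0
∂φ/∂y = 72*y^2 - 24*y
∇φ at (-2, 1) = (0, 48)
∇φ · d = (0)(-2) + (48)(3) = 144

144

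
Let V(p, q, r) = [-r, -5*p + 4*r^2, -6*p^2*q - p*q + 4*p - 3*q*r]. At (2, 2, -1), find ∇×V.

(∇×V)₁ = ∂V₃/∂q − ∂V₂/∂r = -6*p^2 - p - 11*r
(∇×V)₂ = ∂V₁/∂r − ∂V₃/∂p = 12*p*q + q - 5
(∇×V)₃ = ∂V₂/∂p − ∂V₁/∂q = -5
∇×V = (-6*p^2 - p - 11*r, 12*p*q + q - 5, -5)
At (2, 2, -1): (-15, 45, -5).

(-15, 45, -5)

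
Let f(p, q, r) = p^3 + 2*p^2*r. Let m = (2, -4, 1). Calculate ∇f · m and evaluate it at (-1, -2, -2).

∂f/∂p = 3*p^2 + 4*p*r
∂f/∂q = 0
∂f/∂r = 2*p^2
∇f at (-1, -2, -2) = (11, 0, 2)
∇f · m = (11)(2) + (0)(-4) + (2)(1) = 24

24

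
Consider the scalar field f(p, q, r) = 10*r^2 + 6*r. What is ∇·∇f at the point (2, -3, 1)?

20

∂²f/∂p² = 0
∂²f/∂q² = 0
∂²f/∂r² = 20
∇²f = 20
At (2, -3, 1): 20.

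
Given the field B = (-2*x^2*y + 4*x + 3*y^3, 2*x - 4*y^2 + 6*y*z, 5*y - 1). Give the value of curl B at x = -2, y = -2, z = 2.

(∇×B)₁ = ∂B₃/∂y − ∂B₂/∂z = -6*y + 5
(∇×B)₂ = ∂B₁/∂z − ∂B₃/∂x = 0
(∇×B)₃ = ∂B₂/∂x − ∂B₁/∂y = 2*x^2 - 9*y^2 + 2
∇×B = (-6*y + 5, 0, 2*x^2 - 9*y^2 + 2)
At (-2, -2, 2): (17, 0, -26).

(17, 0, -26)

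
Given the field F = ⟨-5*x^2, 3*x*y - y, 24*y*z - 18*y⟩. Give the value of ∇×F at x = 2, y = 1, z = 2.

(30, 0, 3)

(∇×F)₁ = ∂F₃/∂y − ∂F₂/∂z = 24*z - 18
(∇×F)₂ = ∂F₁/∂z − ∂F₃/∂x = 0
(∇×F)₃ = ∂F₂/∂x − ∂F₁/∂y = 3*y
∇×F = (24*z - 18, 0, 3*y)
At (2, 1, 2): (30, 0, 3).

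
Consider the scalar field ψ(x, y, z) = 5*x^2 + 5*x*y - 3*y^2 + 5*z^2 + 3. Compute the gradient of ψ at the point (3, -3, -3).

(15, 33, -30)

∂ψ/∂x = 10*x + 5*y
∂ψ/∂y = 5*x - 6*y
∂ψ/∂z = 10*z
∇ψ = (10*x + 5*y, 5*x - 6*y, 10*z)
At (3, -3, -3): (15, 33, -30).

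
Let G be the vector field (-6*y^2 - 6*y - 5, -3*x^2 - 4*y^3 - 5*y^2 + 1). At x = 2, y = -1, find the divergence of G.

∂G₁/∂x = 0
∂G₂/∂y = -12*y^2 - 10*y
∇·G = -12*y^2 - 10*y
At (2, -1): -2.

-2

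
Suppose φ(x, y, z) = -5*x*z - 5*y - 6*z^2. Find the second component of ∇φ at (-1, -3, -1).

-5

(∇φ)_2 = ∂φ/∂y = -5
At (-1, -3, -1): -5.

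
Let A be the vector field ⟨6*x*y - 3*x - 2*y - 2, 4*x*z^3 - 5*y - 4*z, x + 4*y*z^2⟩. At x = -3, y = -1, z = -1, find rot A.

(∇×A)₁ = ∂A₃/∂y − ∂A₂/∂z = -12*x*z^2 + 4*z^2 + 4
(∇×A)₂ = ∂A₁/∂z − ∂A₃/∂x = -1
(∇×A)₃ = ∂A₂/∂x − ∂A₁/∂y = -6*x + 4*z^3 + 2
∇×A = (-12*x*z^2 + 4*z^2 + 4, -1, -6*x + 4*z^3 + 2)
At (-3, -1, -1): (44, -1, 16).

(44, -1, 16)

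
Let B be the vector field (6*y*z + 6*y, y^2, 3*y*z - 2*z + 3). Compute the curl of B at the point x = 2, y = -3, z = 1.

(3, -18, -12)

(∇×B)₁ = ∂B₃/∂y − ∂B₂/∂z = 3*z
(∇×B)₂ = ∂B₁/∂z − ∂B₃/∂x = 6*y
(∇×B)₃ = ∂B₂/∂x − ∂B₁/∂y = -6*z - 6
∇×B = (3*z, 6*y, -6*z - 6)
At (2, -3, 1): (3, -18, -12).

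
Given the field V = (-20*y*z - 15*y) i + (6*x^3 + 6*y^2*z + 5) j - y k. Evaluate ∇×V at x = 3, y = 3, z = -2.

(-55, -60, 137)

(∇×V)₁ = ∂V₃/∂y − ∂V₂/∂z = -6*y^2 - 1
(∇×V)₂ = ∂V₁/∂z − ∂V₃/∂x = -20*y
(∇×V)₃ = ∂V₂/∂x − ∂V₁/∂y = 18*x^2 + 20*z + 15
∇×V = (-6*y^2 - 1, -20*y, 18*x^2 + 20*z + 15)
At (3, 3, -2): (-55, -60, 137).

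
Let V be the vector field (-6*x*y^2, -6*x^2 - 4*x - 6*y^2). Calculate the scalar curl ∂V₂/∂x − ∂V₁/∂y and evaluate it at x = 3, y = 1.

∂V₂/∂x = -12*x - 4
∂V₁/∂y = -12*x*y
Scalar curl = 12*x*y - 12*x - 4
At (3, 1): -4.

-4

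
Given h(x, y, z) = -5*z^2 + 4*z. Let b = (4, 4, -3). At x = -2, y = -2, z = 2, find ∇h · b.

48

∂h/∂x = 0
∂h/∂y = 0
∂h/∂z = -10*z + 4
∇h at (-2, -2, 2) = (0, 0, -16)
∇h · b = (0)(4) + (0)(4) + (-16)(-3) = 48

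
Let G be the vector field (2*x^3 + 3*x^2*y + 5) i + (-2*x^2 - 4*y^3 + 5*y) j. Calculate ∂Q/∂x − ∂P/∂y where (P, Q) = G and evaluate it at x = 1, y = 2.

-7

∂G₂/∂x = -4*x
∂G₁/∂y = 3*x^2
Scalar curl = -3*x^2 - 4*x
At (1, 2): -7.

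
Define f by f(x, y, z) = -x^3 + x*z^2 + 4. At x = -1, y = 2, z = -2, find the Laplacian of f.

∂²f/∂x² = -6*x
∂²f/∂y² = 0
∂²f/∂z² = 2*x
∇²f = -4*x
At (-1, 2, -2): 4.

4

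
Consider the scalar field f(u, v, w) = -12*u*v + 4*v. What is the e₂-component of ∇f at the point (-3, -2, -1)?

(∇f)_2 = ∂f/∂v = -12*u + 4
At (-3, -2, -1): 40.

40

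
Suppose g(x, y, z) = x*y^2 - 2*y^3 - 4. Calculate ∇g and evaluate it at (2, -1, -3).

∂g/∂x = y^2
∂g/∂y = 2*x*y - 6*y^2
∂g/∂z = 0
∇g = (y^2, 2*x*y - 6*y^2, 0)
At (2, -1, -3): (1, -10, 0).

(1, -10, 0)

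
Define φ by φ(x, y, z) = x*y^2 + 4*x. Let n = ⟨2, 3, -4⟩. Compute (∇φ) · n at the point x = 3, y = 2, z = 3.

52

∂φ/∂x = y^2 + 4
∂φ/∂y = 2*x*y
∂φ/∂z = 0
∇φ at (3, 2, 3) = (8, 12, 0)
∇φ · n = (8)(2) + (12)(3) + (0)(-4) = 52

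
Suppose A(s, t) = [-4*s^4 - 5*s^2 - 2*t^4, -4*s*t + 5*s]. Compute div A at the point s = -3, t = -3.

474

∂A₁/∂s = -16*s^3 - 10*s
∂A₂/∂t = -4*s
∇·A = -16*s^3 - 14*s
At (-3, -3): 474.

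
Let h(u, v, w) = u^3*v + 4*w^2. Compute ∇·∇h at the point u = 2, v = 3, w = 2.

44

∂²h/∂u² = 6*u*v
∂²h/∂v² = 0
∂²h/∂w² = 8
∇²h = 6*u*v + 8
At (2, 3, 2): 44.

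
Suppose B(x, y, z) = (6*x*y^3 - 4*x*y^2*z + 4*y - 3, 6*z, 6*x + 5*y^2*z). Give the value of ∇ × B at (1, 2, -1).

(-26, -22, -92)

(∇×B)₁ = ∂B₃/∂y − ∂B₂/∂z = 10*y*z - 6
(∇×B)₂ = ∂B₁/∂z − ∂B₃/∂x = -4*x*y^2 - 6
(∇×B)₃ = ∂B₂/∂x − ∂B₁/∂y = -18*x*y^2 + 8*x*y*z - 4
∇×B = (10*y*z - 6, -4*x*y^2 - 6, -18*x*y^2 + 8*x*y*z - 4)
At (1, 2, -1): (-26, -22, -92).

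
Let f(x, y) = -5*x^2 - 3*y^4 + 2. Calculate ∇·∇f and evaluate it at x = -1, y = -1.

-46

∂²f/∂x² = -10
∂²f/∂y² = -36*y^2
∇²f = -36*y^2 - 10
At (-1, -1): -46.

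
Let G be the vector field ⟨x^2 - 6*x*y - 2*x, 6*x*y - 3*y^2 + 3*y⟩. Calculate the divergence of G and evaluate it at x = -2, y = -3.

∂G₁/∂x = 2*x - 6*y - 2
∂G₂/∂y = 6*x - 6*y + 3
∇·G = 8*x - 12*y + 1
At (-2, -3): 21.

21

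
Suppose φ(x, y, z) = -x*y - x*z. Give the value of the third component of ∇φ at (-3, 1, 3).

3

(∇φ)_3 = ∂φ/∂z = -x
At (-3, 1, 3): 3.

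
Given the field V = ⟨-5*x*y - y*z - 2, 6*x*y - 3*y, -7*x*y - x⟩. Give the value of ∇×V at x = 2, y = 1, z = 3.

(-14, 7, 19)

(∇×V)₁ = ∂V₃/∂y − ∂V₂/∂z = -7*x
(∇×V)₂ = ∂V₁/∂z − ∂V₃/∂x = 6*y + 1
(∇×V)₃ = ∂V₂/∂x − ∂V₁/∂y = 5*x + 6*y + z
∇×V = (-7*x, 6*y + 1, 5*x + 6*y + z)
At (2, 1, 3): (-14, 7, 19).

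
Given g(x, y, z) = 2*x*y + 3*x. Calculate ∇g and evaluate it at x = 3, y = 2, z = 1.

(7, 6, 0)

∂g/∂x = 2*y + 3
∂g/∂y = 2*x
∂g/∂z = 0
∇g = (2*y + 3, 2*x, 0)
At (3, 2, 1): (7, 6, 0).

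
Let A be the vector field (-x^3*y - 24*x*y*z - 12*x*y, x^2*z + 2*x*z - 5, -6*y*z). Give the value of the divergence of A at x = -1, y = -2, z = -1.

-6

∂A₁/∂x = -3*x^2*y - 24*y*z - 12*y
∂A₂/∂y = 0
∂A₃/∂z = -6*y
∇·A = -3*x^2*y - 24*y*z - 18*y
At (-1, -2, -1): -6.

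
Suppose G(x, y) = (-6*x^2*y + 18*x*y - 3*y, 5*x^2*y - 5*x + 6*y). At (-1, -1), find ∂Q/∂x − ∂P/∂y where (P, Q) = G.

∂G₂/∂x = 10*x*y - 5
∂G₁/∂y = -6*x^2 + 18*x - 3
Scalar curl = 6*x^2 + 10*x*y - 18*x - 2
At (-1, -1): 32.

32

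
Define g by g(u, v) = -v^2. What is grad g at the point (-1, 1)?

(0, -2)

∂g/∂u = 0
∂g/∂v = -2*v
∇g = (0, -2*v)
At (-1, 1): (0, -2).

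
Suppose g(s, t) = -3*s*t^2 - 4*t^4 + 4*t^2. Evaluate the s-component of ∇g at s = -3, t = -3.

-27

(∇g)_1 = ∂g/∂s = -3*t^2
At (-3, -3): -27.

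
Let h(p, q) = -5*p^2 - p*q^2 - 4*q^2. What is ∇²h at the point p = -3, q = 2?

∂²h/∂p² = -10
∂²h/∂q² = -2*(p + 4)
∇²h = -2*p - 18
At (-3, 2): -12.

-12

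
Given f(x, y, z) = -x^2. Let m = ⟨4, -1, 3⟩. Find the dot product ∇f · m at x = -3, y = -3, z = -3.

24

∂f/∂x = -2*x
∂f/∂y = 0
∂f/∂z = 0
∇f at (-3, -3, -3) = (6, 0, 0)
∇f · m = (6)(4) + (0)(-1) + (0)(3) = 24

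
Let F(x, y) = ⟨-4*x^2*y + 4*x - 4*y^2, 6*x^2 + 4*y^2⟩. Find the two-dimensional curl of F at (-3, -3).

∂F₂/∂x = 12*x
∂F₁/∂y = -4*x^2 - 8*y
Scalar curl = 4*x^2 + 12*x + 8*y
At (-3, -3): -24.

-24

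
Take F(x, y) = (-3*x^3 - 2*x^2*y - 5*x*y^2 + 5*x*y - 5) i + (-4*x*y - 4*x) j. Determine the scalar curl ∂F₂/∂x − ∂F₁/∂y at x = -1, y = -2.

31

∂F₂/∂x = -4*y - 4
∂F₁/∂y = -2*x^2 - 10*x*y + 5*x
Scalar curl = 2*x^2 + 10*x*y - 5*x - 4*y - 4
At (-1, -2): 31.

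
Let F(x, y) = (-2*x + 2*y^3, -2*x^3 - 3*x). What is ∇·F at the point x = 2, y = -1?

-2

∂F₁/∂x = -2
∂F₂/∂y = 0
∇·F = -2
At (2, -1): -2.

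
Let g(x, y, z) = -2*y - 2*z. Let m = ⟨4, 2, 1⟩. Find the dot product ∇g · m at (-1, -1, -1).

-6

∂g/∂x = 0
∂g/∂y = -2
∂g/∂z = -2
∇g at (-1, -1, -1) = (0, -2, -2)
∇g · m = (0)(4) + (-2)(2) + (-2)(1) = -6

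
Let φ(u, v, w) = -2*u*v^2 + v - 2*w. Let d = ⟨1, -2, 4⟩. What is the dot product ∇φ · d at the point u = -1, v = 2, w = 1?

∂φ/∂u = -2*v^2
∂φ/∂v = -4*u*v + 1
∂φ/∂w = -2
∇φ at (-1, 2, 1) = (-8, 9, -2)
∇φ · d = (-8)(1) + (9)(-2) + (-2)(4) = -34

-34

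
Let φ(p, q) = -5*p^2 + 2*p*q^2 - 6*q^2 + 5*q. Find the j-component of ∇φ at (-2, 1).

-15

(∇φ)_2 = ∂φ/∂q = 4*p*q - 12*q + 5
At (-2, 1): -15.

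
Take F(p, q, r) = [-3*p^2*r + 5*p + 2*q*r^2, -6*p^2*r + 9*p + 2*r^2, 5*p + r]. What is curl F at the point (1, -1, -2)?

(14, 0, 25)

(∇×F)₁ = ∂F₃/∂q − ∂F₂/∂r = 6*p^2 - 4*r
(∇×F)₂ = ∂F₁/∂r − ∂F₃/∂p = -3*p^2 + 4*q*r - 5
(∇×F)₃ = ∂F₂/∂p − ∂F₁/∂q = -12*p*r - 2*r^2 + 9
∇×F = (6*p^2 - 4*r, -3*p^2 + 4*q*r - 5, -12*p*r - 2*r^2 + 9)
At (1, -1, -2): (14, 0, 25).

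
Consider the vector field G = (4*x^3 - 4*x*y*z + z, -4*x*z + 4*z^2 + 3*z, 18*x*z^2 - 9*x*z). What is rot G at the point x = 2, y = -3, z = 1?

(∇×G)₁ = ∂G₃/∂y − ∂G₂/∂z = 4*x - 8*z - 3
(∇×G)₂ = ∂G₁/∂z − ∂G₃/∂x = -4*x*y - 18*z^2 + 9*z + 1
(∇×G)₃ = ∂G₂/∂x − ∂G₁/∂y = 4*x*z - 4*z
∇×G = (4*x - 8*z - 3, -4*x*y - 18*z^2 + 9*z + 1, 4*x*z - 4*z)
At (2, -3, 1): (-3, 16, 4).

(-3, 16, 4)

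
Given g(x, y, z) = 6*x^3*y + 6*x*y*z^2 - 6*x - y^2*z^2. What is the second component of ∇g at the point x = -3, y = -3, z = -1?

-174

(∇g)_2 = ∂g/∂y = 6*x^3 + 6*x*z^2 - 2*y*z^2
At (-3, -3, -1): -174.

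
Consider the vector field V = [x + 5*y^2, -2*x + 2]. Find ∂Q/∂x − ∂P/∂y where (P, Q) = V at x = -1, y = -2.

∂V₂/∂x = -2
∂V₁/∂y = 10*y
Scalar curl = -10*y - 2
At (-1, -2): 18.

18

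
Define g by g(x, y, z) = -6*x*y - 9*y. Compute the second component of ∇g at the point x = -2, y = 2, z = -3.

(∇g)_2 = ∂g/∂y = -6*x - 9
At (-2, 2, -3): 3.

3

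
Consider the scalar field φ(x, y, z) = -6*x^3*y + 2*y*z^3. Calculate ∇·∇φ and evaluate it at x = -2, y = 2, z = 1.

168

∂²φ/∂x² = -36*x*y
∂²φ/∂y² = 0
∂²φ/∂z² = 12*y*z
∇²φ = -36*x*y + 12*y*z
At (-2, 2, 1): 168.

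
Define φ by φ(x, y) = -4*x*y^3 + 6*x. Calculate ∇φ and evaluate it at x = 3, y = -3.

∂φ/∂x = -4*y^3 + 6
∂φ/∂y = -12*x*y^2
∇φ = (-4*y^3 + 6, -12*x*y^2)
At (3, -3): (114, -324).

(114, -324)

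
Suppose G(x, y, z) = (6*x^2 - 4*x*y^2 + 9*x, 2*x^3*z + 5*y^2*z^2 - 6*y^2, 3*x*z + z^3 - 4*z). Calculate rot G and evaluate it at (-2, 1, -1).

(∇×G)₁ = ∂G₃/∂y − ∂G₂/∂z = -2*x^3 - 10*y^2*z
(∇×G)₂ = ∂G₁/∂z − ∂G₃/∂x = -3*z
(∇×G)₃ = ∂G₂/∂x − ∂G₁/∂y = 6*x^2*z + 8*x*y
∇×G = (-2*x^3 - 10*y^2*z, -3*z, 6*x^2*z + 8*x*y)
At (-2, 1, -1): (26, 3, -40).

(26, 3, -40)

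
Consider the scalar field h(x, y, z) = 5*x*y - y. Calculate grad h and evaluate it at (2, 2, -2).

∂h/∂x = 5*y
∂h/∂y = 5*x - 1
∂h/∂z = 0
∇h = (5*y, 5*x - 1, 0)
At (2, 2, -2): (10, 9, 0).

(10, 9, 0)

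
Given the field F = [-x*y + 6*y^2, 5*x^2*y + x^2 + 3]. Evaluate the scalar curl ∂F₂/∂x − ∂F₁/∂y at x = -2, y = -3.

90

∂F₂/∂x = 10*x*y + 2*x
∂F₁/∂y = -x + 12*y
Scalar curl = 10*x*y + 3*x - 12*y
At (-2, -3): 90.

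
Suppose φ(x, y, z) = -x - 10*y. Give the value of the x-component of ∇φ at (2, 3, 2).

(∇φ)_1 = ∂φ/∂x = -1
At (2, 3, 2): -1.

-1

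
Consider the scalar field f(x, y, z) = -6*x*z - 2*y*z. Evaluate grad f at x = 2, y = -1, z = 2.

(-12, -4, -10)

∂f/∂x = -6*z
∂f/∂y = -2*z
∂f/∂z = -6*x - 2*y
∇f = (-6*z, -2*z, -6*x - 2*y)
At (2, -1, 2): (-12, -4, -10).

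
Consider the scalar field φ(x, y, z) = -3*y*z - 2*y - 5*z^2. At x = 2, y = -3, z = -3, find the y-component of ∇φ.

(∇φ)_2 = ∂φ/∂y = -3*z - 2
At (2, -3, -3): 7.

7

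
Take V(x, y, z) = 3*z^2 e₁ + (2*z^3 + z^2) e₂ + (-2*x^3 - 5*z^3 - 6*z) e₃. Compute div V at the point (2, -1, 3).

-141

∂V₁/∂x = 0
∂V₂/∂y = 0
∂V₃/∂z = -15*z^2 - 6
∇·V = -15*z^2 - 6
At (2, -1, 3): -141.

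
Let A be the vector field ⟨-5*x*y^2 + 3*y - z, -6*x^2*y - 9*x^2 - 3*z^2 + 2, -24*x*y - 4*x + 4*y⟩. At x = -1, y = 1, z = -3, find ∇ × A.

(10, 27, 17)

(∇×A)₁ = ∂A₃/∂y − ∂A₂/∂z = -24*x + 6*z + 4
(∇×A)₂ = ∂A₁/∂z − ∂A₃/∂x = 24*y + 3
(∇×A)₃ = ∂A₂/∂x − ∂A₁/∂y = -2*x*y - 18*x - 3
∇×A = (-24*x + 6*z + 4, 24*y + 3, -2*x*y - 18*x - 3)
At (-1, 1, -3): (10, 27, 17).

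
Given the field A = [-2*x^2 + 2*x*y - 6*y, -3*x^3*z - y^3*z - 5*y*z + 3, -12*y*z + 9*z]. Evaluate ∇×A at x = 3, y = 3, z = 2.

(∇×A)₁ = ∂A₃/∂y − ∂A₂/∂z = 3*x^3 + y^3 + 5*y - 12*z
(∇×A)₂ = ∂A₁/∂z − ∂A₃/∂x = 0
(∇×A)₃ = ∂A₂/∂x − ∂A₁/∂y = -9*x^2*z - 2*x + 6
∇×A = (3*x^3 + y^3 + 5*y - 12*z, 0, -9*x^2*z - 2*x + 6)
At (3, 3, 2): (99, 0, -162).

(99, 0, -162)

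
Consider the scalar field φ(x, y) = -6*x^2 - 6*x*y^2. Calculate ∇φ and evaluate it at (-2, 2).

(0, 48)

∂φ/∂x = -12*x - 6*y^2
∂φ/∂y = -12*x*y
∇φ = (-12*x - 6*y^2, -12*x*y)
At (-2, 2): (0, 48).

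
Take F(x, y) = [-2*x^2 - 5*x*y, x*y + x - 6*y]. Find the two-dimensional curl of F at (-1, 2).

-2

∂F₂/∂x = y + 1
∂F₁/∂y = -5*x
Scalar curl = 5*x + y + 1
At (-1, 2): -2.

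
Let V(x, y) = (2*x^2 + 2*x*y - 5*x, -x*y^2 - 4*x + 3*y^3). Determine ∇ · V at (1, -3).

80

∂V₁/∂x = 4*x + 2*y - 5
∂V₂/∂y = -2*x*y + 9*y^2
∇·V = -2*x*y + 4*x + 9*y^2 + 2*y - 5
At (1, -3): 80.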